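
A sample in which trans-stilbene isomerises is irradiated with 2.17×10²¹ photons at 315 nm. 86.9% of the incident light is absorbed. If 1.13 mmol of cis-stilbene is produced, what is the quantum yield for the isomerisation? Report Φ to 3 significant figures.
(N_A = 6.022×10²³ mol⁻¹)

Φ = 0.361

Product: 1.13 mmol = 0.00113 mol.
Moles of photons: 2.17×10²¹ / 6.022×10²³ = 0.003603 mol.
Photons absorbed: 0.869 × 0.003603 = 0.003131 mol.
Φ = 0.00113 mol / 0.003131 mol photons = 0.361.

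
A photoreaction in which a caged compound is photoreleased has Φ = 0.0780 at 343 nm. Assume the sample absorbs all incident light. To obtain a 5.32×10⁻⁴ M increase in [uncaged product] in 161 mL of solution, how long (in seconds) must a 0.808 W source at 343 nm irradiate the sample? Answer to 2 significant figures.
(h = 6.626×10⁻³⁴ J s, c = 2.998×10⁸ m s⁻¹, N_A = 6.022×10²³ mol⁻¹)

Product: (5.32×10⁻⁴ M)(0.161 L) = 8.565×10⁻⁵ mol.
Photons that must be absorbed: 8.565×10⁻⁵ / 0.0780 = 0.001098 mol.
Photon energy: hc/λ = 5.791×10⁻¹⁹ J; per mole, 3.487×10⁵ J mol⁻¹.
Energy required: 0.001098 × 3.487×10⁵ = 382.9 J.
Time: 382.9 J / 0.808 W = 470 s.

t ≈ 470 s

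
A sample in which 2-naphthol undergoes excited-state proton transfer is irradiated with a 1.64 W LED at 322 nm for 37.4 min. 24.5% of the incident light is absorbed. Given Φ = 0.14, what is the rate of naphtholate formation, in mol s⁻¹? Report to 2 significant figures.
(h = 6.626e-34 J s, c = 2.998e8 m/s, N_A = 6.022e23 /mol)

1.5e-7 mol s⁻¹

Photon energy at 322 nm: hc/λ = (6.626e-34)(2.998e8)/(322e-9) = 6.169e-19 J.
Energy delivered: (1.64 W)(2244 s) = 3680 J.
Photons incident: 3680 / 6.169e-19 = 5.965e21, i.e. 5.965e21/6.022e23 = 0.009905 mol.
Photons absorbed: 0.245 × 0.009905 = 0.002427 mol.
Product formed: 0.14 × 0.002427 = 3.398e-4 mol.
Rate: 3.398e-4 / 2244 s = 1.5e-7 mol s⁻¹.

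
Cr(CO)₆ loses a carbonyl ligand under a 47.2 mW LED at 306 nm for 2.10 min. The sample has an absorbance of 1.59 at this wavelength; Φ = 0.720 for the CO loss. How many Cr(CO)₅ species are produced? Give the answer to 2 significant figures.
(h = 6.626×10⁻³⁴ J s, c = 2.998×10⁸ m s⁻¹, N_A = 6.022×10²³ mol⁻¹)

6.4×10¹⁸ species

Photon energy at 306 nm: hc/λ = (6.626×10⁻³⁴)(2.998×10⁸)/(306×10⁻⁹) = 6.492×10⁻¹⁹ J.
Energy delivered: (47.2 mW)(126 s) = 5.947 J.
Photons incident: 5.947 / 6.492×10⁻¹⁹ = 9.161×10¹⁸, i.e. 9.161×10¹⁸/6.022×10²³ = 1.521×10⁻⁵ mol.
Fraction absorbed: 1 − 10^(−1.59) = 0.9743.
Photons absorbed: 0.9743 × 1.521×10⁻⁵ = 1.482×10⁻⁵ mol.
Product: Φ × n_abs = 0.720 × 1.482×10⁻⁵ = 1.067×10⁻⁵ mol.
As a count: 1.067×10⁻⁵ × 6.022×10²³ = 6.4×10¹⁸.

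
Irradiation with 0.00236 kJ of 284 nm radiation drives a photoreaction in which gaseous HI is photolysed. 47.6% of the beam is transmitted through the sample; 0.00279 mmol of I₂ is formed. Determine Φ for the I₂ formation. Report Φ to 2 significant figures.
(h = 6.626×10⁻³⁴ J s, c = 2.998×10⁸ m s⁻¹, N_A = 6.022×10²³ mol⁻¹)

Φ = 0.95

Product: 0.00279 mmol = 2.79×10⁻⁶ mol.
Photon energy at 284 nm: hc/λ = (6.626×10⁻³⁴)(2.998×10⁸)/(284×10⁻⁹) = 6.995×10⁻¹⁹ J.
Incident energy: 0.00236 kJ = 2.36 J.
Photons incident: 2.36 / 6.995×10⁻¹⁹ = 3.374×10¹⁸, i.e. 3.374×10¹⁸/6.022×10²³ = 5.603×10⁻⁶ mol.
Fraction absorbed: 1 − 47.6/100 = 0.5240.
Photons absorbed: 0.5240 × 5.603×10⁻⁶ = 2.936×10⁻⁶ mol.
Φ = 2.79×10⁻⁶ mol / 2.936×10⁻⁶ mol photons = 0.95.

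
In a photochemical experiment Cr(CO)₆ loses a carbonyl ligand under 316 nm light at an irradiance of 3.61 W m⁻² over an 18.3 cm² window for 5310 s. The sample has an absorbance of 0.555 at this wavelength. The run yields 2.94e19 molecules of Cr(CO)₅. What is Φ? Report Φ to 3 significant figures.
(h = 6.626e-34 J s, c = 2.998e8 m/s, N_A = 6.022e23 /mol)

Φ = 0.730

Product: 2.94e19 / 6.022e23 = 4.882e-5 mol.
Photon energy at 316 nm: hc/λ = (6.626e-34)(2.998e8)/(316e-9) = 6.286e-19 J.
Energy delivered: (3.61 W m⁻²)(18.3e-4 m²)(5310 s) = 35.08 J.
Photons incident: 35.08 / 6.286e-19 = 5.581e19, i.e. 5.581e19/6.022e23 = 9.268e-5 mol.
Fraction absorbed: 1 − 10^(−0.555) = 0.7214.
Photons absorbed: 0.7214 × 9.268e-5 = 6.686e-5 mol.
Φ = 4.882e-5 mol / 6.686e-5 mol photons = 0.730.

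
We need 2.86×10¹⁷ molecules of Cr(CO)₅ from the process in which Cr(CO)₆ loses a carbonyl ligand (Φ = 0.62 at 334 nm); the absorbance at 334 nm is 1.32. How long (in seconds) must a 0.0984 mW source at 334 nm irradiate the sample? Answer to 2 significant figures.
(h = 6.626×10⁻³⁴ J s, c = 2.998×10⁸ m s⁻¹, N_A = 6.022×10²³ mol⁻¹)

t ≈ 2900 s

Product: 2.86×10¹⁷ / 6.022×10²³ = 4.749×10⁻⁷ mol.
Photons that must be absorbed: 4.749×10⁻⁷ / 0.62 = 7.660×10⁻⁷ mol.
Fraction absorbed: 1 − 10^(−1.32) = 0.9521.
Incident photons needed: 7.660×10⁻⁷ / 0.9521 = 8.045×10⁻⁷ mol.
Photon energy: hc/λ = 5.948×10⁻¹⁹ J; per mole, 3.582×10⁵ J mol⁻¹.
Energy required: 8.045×10⁻⁷ × 3.582×10⁵ = 0.2882 J.
Time: 0.2882 J / 9.84e-05 W = 2900 s.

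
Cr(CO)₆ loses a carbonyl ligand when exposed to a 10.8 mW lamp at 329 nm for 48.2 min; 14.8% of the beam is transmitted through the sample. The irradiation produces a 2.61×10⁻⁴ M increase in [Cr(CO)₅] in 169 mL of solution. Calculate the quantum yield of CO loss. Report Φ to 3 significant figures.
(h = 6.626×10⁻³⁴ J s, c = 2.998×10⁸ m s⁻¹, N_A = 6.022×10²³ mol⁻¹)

Φ = 0.603

Product: (2.61×10⁻⁴ M)(0.169 L) = 4.411×10⁻⁵ mol.
Photon energy at 329 nm: hc/λ = (6.626×10⁻³⁴)(2.998×10⁸)/(329×10⁻⁹) = 6.038×10⁻¹⁹ J.
Energy delivered: (10.8 mW)(2892 s) = 31.23 J.
Photons incident: 31.23 / 6.038×10⁻¹⁹ = 5.172×10¹⁹, i.e. 5.172×10¹⁹/6.022×10²³ = 8.589×10⁻⁵ mol.
Fraction absorbed: 1 − 14.8/100 = 0.8520.
Photons absorbed: 0.8520 × 8.589×10⁻⁵ = 7.318×10⁻⁵ mol.
Φ = 4.411×10⁻⁵ mol / 7.318×10⁻⁵ mol photons = 0.603.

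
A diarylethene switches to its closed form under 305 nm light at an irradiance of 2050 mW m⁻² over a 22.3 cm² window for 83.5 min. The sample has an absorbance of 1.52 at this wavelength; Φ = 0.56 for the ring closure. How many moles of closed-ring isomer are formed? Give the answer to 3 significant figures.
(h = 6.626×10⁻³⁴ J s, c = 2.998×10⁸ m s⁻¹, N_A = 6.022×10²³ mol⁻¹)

3.17×10⁻⁵ mol

Photon energy at 305 nm: hc/λ = (6.626×10⁻³⁴)(2.998×10⁸)/(305×10⁻⁹) = 6.513×10⁻¹⁹ J.
Energy delivered: (2050 mW m⁻²)(22.3×10⁻⁴ m²)(5010 s) = 22.90 J.
Photons incident: 22.90 / 6.513×10⁻¹⁹ = 3.516×10¹⁹, i.e. 3.516×10¹⁹/6.022×10²³ = 5.839×10⁻⁵ mol.
Fraction absorbed: 1 − 10^(−1.52) = 0.9698.
Photons absorbed: 0.9698 × 5.839×10⁻⁵ = 5.663×10⁻⁵ mol.
Product: Φ × n_abs = 0.56 × 5.663×10⁻⁵ = 3.171×10⁻⁵ mol.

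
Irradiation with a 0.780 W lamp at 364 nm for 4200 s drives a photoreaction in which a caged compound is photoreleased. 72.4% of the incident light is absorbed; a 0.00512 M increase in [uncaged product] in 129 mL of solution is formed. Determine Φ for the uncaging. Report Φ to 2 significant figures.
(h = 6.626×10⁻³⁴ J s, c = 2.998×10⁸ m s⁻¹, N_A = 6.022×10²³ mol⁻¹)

Product: (0.00512 M)(0.129 L) = 6.605×10⁻⁴ mol.
Photon energy at 364 nm: hc/λ = (6.626×10⁻³⁴)(2.998×10⁸)/(364×10⁻⁹) = 5.457×10⁻¹⁹ J.
Energy delivered: (0.780 W)(4200 s) = 3276 J.
Photons incident: 3276 / 5.457×10⁻¹⁹ = 6.003×10²¹, i.e. 6.003×10²¹/6.022×10²³ = 0.009968 mol.
Photons absorbed: 0.724 × 0.009968 = 0.007217 mol.
Φ = 6.605×10⁻⁴ mol / 0.007217 mol photons = 0.092.

Φ = 0.092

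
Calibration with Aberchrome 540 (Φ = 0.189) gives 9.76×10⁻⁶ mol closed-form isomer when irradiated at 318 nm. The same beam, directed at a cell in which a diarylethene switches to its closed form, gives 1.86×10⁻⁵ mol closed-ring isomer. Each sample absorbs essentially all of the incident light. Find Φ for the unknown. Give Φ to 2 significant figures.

Φ = 0.36

Photons absorbed by the actinometer: 9.76×10⁻⁶ / 0.189 = 5.164×10⁻⁵ mol.
Φ(unknown) = 1.86×10⁻⁵ / 5.164×10⁻⁵ = 0.36.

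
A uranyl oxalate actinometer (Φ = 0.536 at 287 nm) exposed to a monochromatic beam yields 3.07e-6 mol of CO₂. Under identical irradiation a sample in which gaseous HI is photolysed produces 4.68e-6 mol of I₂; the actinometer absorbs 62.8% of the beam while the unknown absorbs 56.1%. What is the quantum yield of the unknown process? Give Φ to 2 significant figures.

Photons absorbed by the actinometer: 3.07e-6 / 0.536 = 5.728e-6 mol.
Incident flux: 5.728e-6 / 0.628 = 9.121e-6 einstein.
Absorbed by unknown: 0.561 × 9.121e-6 = 5.117e-6 mol.
Φ(unknown) = 4.68e-6 / 5.117e-6 = 0.91.

Φ = 0.91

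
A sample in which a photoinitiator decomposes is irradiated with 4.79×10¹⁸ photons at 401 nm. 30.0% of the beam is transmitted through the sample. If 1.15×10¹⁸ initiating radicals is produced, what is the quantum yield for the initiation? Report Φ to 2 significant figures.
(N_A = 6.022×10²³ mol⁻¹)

Φ = 0.34

Product: 1.15×10¹⁸ / 6.022×10²³ = 1.910×10⁻⁶ mol.
Moles of photons: 4.79×10¹⁸ / 6.022×10²³ = 7.954×10⁻⁶ mol.
Fraction absorbed: 1 − 30.0/100 = 0.7000.
Photons absorbed: 0.7000 × 7.954×10⁻⁶ = 5.568×10⁻⁶ mol.
Φ = 1.910×10⁻⁶ mol / 5.568×10⁻⁶ mol photons = 0.34.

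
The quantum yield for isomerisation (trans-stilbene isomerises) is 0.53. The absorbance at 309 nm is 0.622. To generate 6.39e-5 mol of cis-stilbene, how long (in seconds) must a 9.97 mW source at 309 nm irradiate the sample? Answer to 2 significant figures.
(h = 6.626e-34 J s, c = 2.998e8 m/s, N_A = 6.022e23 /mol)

t ≈ 6200 s

Photons that must be absorbed: 6.39e-5 / 0.53 = 1.206e-4 mol.
Fraction absorbed: 1 − 10^(−0.622) = 0.7612.
Incident photons needed: 1.206e-4 / 0.7612 = 1.584e-4 mol.
Photon energy: hc/λ = 6.429e-19 J; per mole, 3.872e5 J mol⁻¹.
Energy required: 1.584e-4 × 3.872e5 = 61.33 J.
Time: 61.33 J / 0.00997 W = 6200 s.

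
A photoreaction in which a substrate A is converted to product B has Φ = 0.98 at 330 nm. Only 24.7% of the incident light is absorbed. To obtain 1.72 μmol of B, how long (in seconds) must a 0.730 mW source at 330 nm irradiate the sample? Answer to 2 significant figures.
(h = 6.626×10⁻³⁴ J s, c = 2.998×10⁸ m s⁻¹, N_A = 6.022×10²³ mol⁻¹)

Product: 1.72 μmol = 1.72×10⁻⁶ mol.
Photons that must be absorbed: 1.72×10⁻⁶ / 0.98 = 1.755×10⁻⁶ mol.
Incident photons needed: 1.755×10⁻⁶ / 0.247 = 7.105×10⁻⁶ mol.
Photon energy: hc/λ = 6.020×10⁻¹⁹ J; per mole, 3.625×10⁵ J mol⁻¹.
Energy required: 7.105×10⁻⁶ × 3.625×10⁵ = 2.576 J.
Time: 2.576 J / 0.00073 W = 3500 s.

t ≈ 3500 s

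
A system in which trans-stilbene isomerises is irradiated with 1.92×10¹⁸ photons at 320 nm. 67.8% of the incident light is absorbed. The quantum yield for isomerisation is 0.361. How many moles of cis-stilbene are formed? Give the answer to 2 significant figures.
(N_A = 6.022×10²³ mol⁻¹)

Moles of photons: 1.92×10¹⁸ / 6.022×10²³ = 3.188×10⁻⁶ mol.
Photons absorbed: 0.678 × 3.188×10⁻⁶ = 2.161×10⁻⁶ mol.
Product: Φ × n_abs = 0.361 × 2.161×10⁻⁶ = 7.801×10⁻⁷ mol.

7.8×10⁻⁷ mol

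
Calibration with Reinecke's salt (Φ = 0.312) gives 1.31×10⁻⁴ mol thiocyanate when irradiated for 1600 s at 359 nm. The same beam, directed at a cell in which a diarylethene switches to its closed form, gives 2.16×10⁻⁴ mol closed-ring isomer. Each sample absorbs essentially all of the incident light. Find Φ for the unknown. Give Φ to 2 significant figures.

Φ = 0.51

Photons absorbed by the actinometer: 1.31×10⁻⁴ / 0.312 = 4.199×10⁻⁴ mol.
Φ(unknown) = 2.16×10⁻⁴ / 4.199×10⁻⁴ = 0.51.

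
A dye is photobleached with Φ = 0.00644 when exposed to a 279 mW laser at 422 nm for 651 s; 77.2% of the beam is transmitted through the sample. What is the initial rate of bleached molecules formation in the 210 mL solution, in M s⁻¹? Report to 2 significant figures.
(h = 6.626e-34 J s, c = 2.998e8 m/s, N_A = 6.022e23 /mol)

Photon energy at 422 nm: hc/λ = (6.626e-34)(2.998e8)/(422e-9) = 4.707e-19 J.
Energy delivered: (279 mW)(651 s) = 181.6 J.
Photons incident: 181.6 / 4.707e-19 = 3.858e20, i.e. 3.858e20/6.022e23 = 6.407e-4 mol.
Fraction absorbed: 1 − 77.2/100 = 0.2280.
Photons absorbed: 0.2280 × 6.407e-4 = 1.461e-4 mol.
Product formed: 0.00644 × 1.461e-4 = 9.409e-7 mol.
Rate: 9.409e-7 mol / (651 s × 0.21 L) = 6.9e-9 M s⁻¹.

6.9e-9 M s⁻¹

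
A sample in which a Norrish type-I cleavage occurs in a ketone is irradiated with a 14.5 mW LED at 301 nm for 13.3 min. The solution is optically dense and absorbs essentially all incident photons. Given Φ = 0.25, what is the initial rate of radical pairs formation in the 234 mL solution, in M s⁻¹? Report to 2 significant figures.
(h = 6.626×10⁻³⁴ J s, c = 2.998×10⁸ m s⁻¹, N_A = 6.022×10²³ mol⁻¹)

3.9×10⁻⁸ M s⁻¹

Photon energy at 301 nm: hc/λ = (6.626×10⁻³⁴)(2.998×10⁸)/(301×10⁻⁹) = 6.600×10⁻¹⁹ J.
Energy delivered: (14.5 mW)(798 s) = 11.57 J.
Photons incident: 11.57 / 6.600×10⁻¹⁹ = 1.753×10¹⁹, i.e. 1.753×10¹⁹/6.022×10²³ = 2.911×10⁻⁵ mol.
Product formed: 0.25 × 2.911×10⁻⁵ = 7.278×10⁻⁶ mol.
Rate: 7.278×10⁻⁶ mol / (798 s × 0.234 L) = 3.9×10⁻⁸ M s⁻¹.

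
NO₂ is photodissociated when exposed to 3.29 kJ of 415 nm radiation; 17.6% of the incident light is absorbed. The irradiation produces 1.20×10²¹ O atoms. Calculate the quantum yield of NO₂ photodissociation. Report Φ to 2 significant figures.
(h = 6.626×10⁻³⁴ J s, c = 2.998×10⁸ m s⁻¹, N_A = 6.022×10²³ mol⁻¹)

Φ = 0.99

Product: 1.20×10²¹ / 6.022×10²³ = 0.001993 mol.
Photon energy at 415 nm: hc/λ = (6.626×10⁻³⁴)(2.998×10⁸)/(415×10⁻⁹) = 4.787×10⁻¹⁹ J.
Incident energy: 3.29 kJ = 3290 J.
Photons incident: 3290 / 4.787×10⁻¹⁹ = 6.873×10²¹, i.e. 6.873×10²¹/6.022×10²³ = 0.01141 mol.
Photons absorbed: 0.176 × 0.01141 = 0.002008 mol.
Φ = 0.001993 mol / 0.002008 mol photons = 0.99.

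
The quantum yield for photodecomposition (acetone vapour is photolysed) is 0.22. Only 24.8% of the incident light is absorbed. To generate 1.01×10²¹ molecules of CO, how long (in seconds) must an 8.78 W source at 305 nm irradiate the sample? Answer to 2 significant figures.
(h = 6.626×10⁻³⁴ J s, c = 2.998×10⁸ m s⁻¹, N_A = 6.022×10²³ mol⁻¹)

Product: 1.01×10²¹ / 6.022×10²³ = 0.001677 mol.
Photons that must be absorbed: 0.001677 / 0.22 = 0.007623 mol.
Incident photons needed: 0.007623 / 0.248 = 0.03074 mol.
Photon energy: hc/λ = 6.513×10⁻¹⁹ J; per mole, 3.922×10⁵ J mol⁻¹.
Energy required: 0.03074 × 3.922×10⁵ = 1.206×10⁴ J.
Time: 1.206×10⁴ J / 8.78 W = 1400 s.

t ≈ 1400 s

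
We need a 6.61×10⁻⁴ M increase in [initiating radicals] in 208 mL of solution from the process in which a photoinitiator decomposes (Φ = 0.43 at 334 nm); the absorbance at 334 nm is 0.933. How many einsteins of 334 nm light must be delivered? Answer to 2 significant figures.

3.6×10⁻⁴ einstein

Product: (6.61×10⁻⁴ M)(0.208 L) = 1.375×10⁻⁴ mol.
Photons that must be absorbed: 1.375×10⁻⁴ / 0.43 = 3.198×10⁻⁴ mol.
Fraction absorbed: 1 − 10^(−0.933) = 0.8833.
Incident photons needed: 3.198×10⁻⁴ / 0.8833 = 3.621×10⁻⁴ mol.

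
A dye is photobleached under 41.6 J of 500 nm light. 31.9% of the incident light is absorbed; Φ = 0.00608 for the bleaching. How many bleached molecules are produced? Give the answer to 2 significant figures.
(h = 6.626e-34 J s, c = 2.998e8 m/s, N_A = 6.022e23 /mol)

Photon energy at 500 nm: hc/λ = (6.626e-34)(2.998e8)/(500e-9) = 3.973e-19 J.
Photons incident: 41.6 / 3.973e-19 = 1.047e20, i.e. 1.047e20/6.022e23 = 1.739e-4 mol.
Photons absorbed: 0.319 × 1.739e-4 = 5.547e-5 mol.
Product: Φ × n_abs = 0.00608 × 5.547e-5 = 3.373e-7 mol.
As a count: 3.373e-7 × 6.022e23 = 2.0e17.

2.0e17 bleached molecules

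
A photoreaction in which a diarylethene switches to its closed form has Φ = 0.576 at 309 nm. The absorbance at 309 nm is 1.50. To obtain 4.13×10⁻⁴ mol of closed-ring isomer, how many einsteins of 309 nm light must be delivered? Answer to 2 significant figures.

Photons that must be absorbed: 4.13×10⁻⁴ / 0.576 = 7.170×10⁻⁴ mol.
Fraction absorbed: 1 − 10^(−1.50) = 0.9684.
Incident photons needed: 7.170×10⁻⁴ / 0.9684 = 7.404×10⁻⁴ mol.

7.4×10⁻⁴ einstein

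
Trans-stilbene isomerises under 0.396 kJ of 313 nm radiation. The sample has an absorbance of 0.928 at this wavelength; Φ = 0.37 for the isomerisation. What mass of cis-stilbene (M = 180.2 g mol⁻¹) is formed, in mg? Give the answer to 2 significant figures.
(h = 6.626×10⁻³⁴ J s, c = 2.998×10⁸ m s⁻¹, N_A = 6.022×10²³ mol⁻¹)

Photon energy at 313 nm: hc/λ = (6.626×10⁻³⁴)(2.998×10⁸)/(313×10⁻⁹) = 6.347×10⁻¹⁹ J.
Incident energy: 0.396 kJ = 396 J.
Photons incident: 396 / 6.347×10⁻¹⁹ = 6.239×10²⁰, i.e. 6.239×10²⁰/6.022×10²³ = 0.001036 mol.
Fraction absorbed: 1 − 10^(−0.928) = 0.8820.
Photons absorbed: 0.8820 × 0.001036 = 9.138×10⁻⁴ mol.
Product: Φ × n_abs = 0.37 × 9.138×10⁻⁴ = 3.381×10⁻⁴ mol.
Mass: 3.381×10⁻⁴ × 180.2 = 0.06093 g = 61 mg.

61 mg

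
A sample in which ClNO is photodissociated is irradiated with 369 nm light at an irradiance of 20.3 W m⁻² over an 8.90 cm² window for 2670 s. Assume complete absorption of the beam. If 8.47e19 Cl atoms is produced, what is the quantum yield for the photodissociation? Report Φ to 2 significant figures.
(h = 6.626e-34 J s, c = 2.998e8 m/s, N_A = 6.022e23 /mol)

Product: 8.47e19 / 6.022e23 = 1.407e-4 mol.
Photon energy at 369 nm: hc/λ = (6.626e-34)(2.998e8)/(369e-9) = 5.383e-19 J.
Energy delivered: (20.3 W m⁻²)(8.90e-4 m²)(2670 s) = 48.24 J.
Photons incident: 48.24 / 5.383e-19 = 8.962e19, i.e. 8.962e19/6.022e23 = 1.488e-4 mol.
Φ = 1.407e-4 mol / 1.488e-4 mol photons = 0.95.

Φ = 0.95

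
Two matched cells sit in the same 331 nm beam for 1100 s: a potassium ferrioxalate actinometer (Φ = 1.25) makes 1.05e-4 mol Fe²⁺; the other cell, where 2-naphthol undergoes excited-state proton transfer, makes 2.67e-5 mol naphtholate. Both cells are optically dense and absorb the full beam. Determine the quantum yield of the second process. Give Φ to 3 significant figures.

Φ = 0.318

Photons absorbed by the actinometer: 1.05e-4 / 1.25 = 8.400e-5 mol.
Φ(unknown) = 2.67e-5 / 8.400e-5 = 0.318.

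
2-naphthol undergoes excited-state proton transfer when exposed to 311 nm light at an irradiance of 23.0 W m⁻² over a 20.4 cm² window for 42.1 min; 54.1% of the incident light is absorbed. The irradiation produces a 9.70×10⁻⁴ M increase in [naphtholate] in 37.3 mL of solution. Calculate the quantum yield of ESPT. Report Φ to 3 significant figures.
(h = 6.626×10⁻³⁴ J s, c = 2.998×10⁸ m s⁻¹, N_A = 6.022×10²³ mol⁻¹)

Φ = 0.217

Product: (9.70×10⁻⁴ M)(0.0373 L) = 3.618×10⁻⁵ mol.
Photon energy at 311 nm: hc/λ = (6.626×10⁻³⁴)(2.998×10⁸)/(311×10⁻⁹) = 6.387×10⁻¹⁹ J.
Energy delivered: (23.0 W m⁻²)(20.4×10⁻⁴ m²)(2526 s) = 118.5 J.
Photons incident: 118.5 / 6.387×10⁻¹⁹ = 1.855×10²⁰, i.e. 1.855×10²⁰/6.022×10²³ = 3.080×10⁻⁴ mol.
Photons absorbed: 0.541 × 3.080×10⁻⁴ = 1.666×10⁻⁴ mol.
Φ = 3.618×10⁻⁵ mol / 1.666×10⁻⁴ mol photons = 0.217.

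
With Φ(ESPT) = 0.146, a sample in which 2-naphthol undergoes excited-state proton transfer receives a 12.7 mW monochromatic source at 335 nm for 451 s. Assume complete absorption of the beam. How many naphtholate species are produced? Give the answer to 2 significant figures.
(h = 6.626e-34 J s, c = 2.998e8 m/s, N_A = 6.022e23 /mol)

Photon energy at 335 nm: hc/λ = (6.626e-34)(2.998e8)/(335e-9) = 5.930e-19 J.
Energy delivered: (12.7 mW)(451 s) = 5.728 J.
Photons incident: 5.728 / 5.930e-19 = 9.659e18, i.e. 9.659e18/6.022e23 = 1.604e-5 mol.
Product: Φ × n_abs = 0.146 × 1.604e-5 = 2.342e-6 mol.
As a count: 2.342e-6 × 6.022e23 = 1.4e18.

1.4e18 species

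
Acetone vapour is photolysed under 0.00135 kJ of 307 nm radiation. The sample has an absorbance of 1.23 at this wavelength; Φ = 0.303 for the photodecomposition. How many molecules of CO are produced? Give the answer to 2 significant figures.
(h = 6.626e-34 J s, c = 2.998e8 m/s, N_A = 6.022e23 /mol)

5.9e17 molecules

Photon energy at 307 nm: hc/λ = (6.626e-34)(2.998e8)/(307e-9) = 6.471e-19 J.
Incident energy: 0.00135 kJ = 1.35 J.
Photons incident: 1.35 / 6.471e-19 = 2.086e18, i.e. 2.086e18/6.022e23 = 3.464e-6 mol.
Fraction absorbed: 1 − 10^(−1.23) = 0.9411.
Photons absorbed: 0.9411 × 3.464e-6 = 3.260e-6 mol.
Product: Φ × n_abs = 0.303 × 3.260e-6 = 9.878e-7 mol.
As a count: 9.878e-7 × 6.022e23 = 5.9e17.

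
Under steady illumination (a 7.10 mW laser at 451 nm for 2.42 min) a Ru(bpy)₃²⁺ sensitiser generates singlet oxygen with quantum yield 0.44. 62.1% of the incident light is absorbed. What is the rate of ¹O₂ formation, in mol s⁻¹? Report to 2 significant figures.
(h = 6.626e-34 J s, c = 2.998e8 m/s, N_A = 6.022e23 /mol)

7.3e-9 mol s⁻¹

Photon energy at 451 nm: hc/λ = (6.626e-34)(2.998e8)/(451e-9) = 4.405e-19 J.
Energy delivered: (7.10 mW)(145.2 s) = 1.031 J.
Photons incident: 1.031 / 4.405e-19 = 2.341e18, i.e. 2.341e18/6.022e23 = 3.887e-6 mol.
Photons absorbed: 0.621 × 3.887e-6 = 2.414e-6 mol.
Product formed: 0.44 × 2.414e-6 = 1.062e-6 mol.
Rate: 1.062e-6 / 145.2 s = 7.3e-9 mol s⁻¹.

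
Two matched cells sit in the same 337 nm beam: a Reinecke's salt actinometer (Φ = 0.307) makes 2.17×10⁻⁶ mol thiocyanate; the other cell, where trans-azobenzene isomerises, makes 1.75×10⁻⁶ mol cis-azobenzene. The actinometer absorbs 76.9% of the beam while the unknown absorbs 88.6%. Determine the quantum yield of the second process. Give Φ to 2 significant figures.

Photons absorbed by the actinometer: 2.17×10⁻⁶ / 0.307 = 7.068×10⁻⁶ mol.
Incident flux: 7.068×10⁻⁶ / 0.769 = 9.191×10⁻⁶ einstein.
Absorbed by unknown: 0.886 × 9.191×10⁻⁶ = 8.143×10⁻⁶ mol.
Φ(unknown) = 1.75×10⁻⁶ / 8.143×10⁻⁶ = 0.21.

Φ = 0.21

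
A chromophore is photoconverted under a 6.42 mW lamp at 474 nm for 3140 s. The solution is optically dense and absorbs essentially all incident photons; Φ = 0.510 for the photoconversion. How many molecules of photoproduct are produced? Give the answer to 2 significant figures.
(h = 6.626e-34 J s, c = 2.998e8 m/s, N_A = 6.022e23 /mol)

2.5e19 molecules

Photon energy at 474 nm: hc/λ = (6.626e-34)(2.998e8)/(474e-9) = 4.191e-19 J.
Energy delivered: (6.42 mW)(3140 s) = 20.16 J.
Photons incident: 20.16 / 4.191e-19 = 4.810e19, i.e. 4.810e19/6.022e23 = 7.987e-5 mol.
Product: Φ × n_abs = 0.510 × 7.987e-5 = 4.073e-5 mol.
As a count: 4.073e-5 × 6.022e23 = 2.5e19.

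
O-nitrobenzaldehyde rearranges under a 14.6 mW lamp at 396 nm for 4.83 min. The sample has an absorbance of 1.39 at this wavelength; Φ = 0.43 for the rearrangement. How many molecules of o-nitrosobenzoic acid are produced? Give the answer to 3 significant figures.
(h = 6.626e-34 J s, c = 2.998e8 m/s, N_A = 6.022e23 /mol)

3.48e18 molecules

Photon energy at 396 nm: hc/λ = (6.626e-34)(2.998e8)/(396e-9) = 5.016e-19 J.
Energy delivered: (14.6 mW)(289.8 s) = 4.231 J.
Photons incident: 4.231 / 5.016e-19 = 8.435e18, i.e. 8.435e18/6.022e23 = 1.401e-5 mol.
Fraction absorbed: 1 − 10^(−1.39) = 0.9593.
Photons absorbed: 0.9593 × 1.401e-5 = 1.344e-5 mol.
Product: Φ × n_abs = 0.43 × 1.344e-5 = 5.779e-6 mol.
As a count: 5.779e-6 × 6.022e23 = 3.48e18.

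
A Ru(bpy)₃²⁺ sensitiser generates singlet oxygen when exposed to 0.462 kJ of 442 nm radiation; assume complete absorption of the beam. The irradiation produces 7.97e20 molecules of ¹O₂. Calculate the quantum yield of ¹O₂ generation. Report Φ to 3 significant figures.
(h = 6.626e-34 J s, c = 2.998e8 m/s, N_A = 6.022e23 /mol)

Product: 7.97e20 / 6.022e23 = 0.001323 mol.
Photon energy at 442 nm: hc/λ = (6.626e-34)(2.998e8)/(442e-9) = 4.494e-19 J.
Incident energy: 0.462 kJ = 462 J.
Photons incident: 462 / 4.494e-19 = 1.028e21, i.e. 1.028e21/6.022e23 = 0.001707 mol.
Φ = 0.001323 mol / 0.001707 mol photons = 0.775.

Φ = 0.775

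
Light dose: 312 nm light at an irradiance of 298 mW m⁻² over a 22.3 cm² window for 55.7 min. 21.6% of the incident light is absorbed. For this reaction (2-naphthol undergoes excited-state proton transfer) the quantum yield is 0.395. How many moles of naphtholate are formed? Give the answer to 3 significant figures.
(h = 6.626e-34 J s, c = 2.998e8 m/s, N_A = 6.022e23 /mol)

Photon energy at 312 nm: hc/λ = (6.626e-34)(2.998e8)/(312e-9) = 6.367e-19 J.
Energy delivered: (298 mW m⁻²)(22.3e-4 m²)(3342 s) = 2.221 J.
Photons incident: 2.221 / 6.367e-19 = 3.488e18, i.e. 3.488e18/6.022e23 = 5.792e-6 mol.
Photons absorbed: 0.216 × 5.792e-6 = 1.251e-6 mol.
Product: Φ × n_abs = 0.395 × 1.251e-6 = 4.941e-7 mol.

4.94e-7 mol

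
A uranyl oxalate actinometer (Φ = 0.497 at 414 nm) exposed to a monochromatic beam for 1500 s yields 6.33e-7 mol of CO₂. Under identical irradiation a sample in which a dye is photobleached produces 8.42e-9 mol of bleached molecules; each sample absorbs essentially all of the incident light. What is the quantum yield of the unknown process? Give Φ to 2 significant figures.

Φ = 0.0066

Photons absorbed by the actinometer: 6.33e-7 / 0.497 = 1.274e-6 mol.
Φ(unknown) = 8.42e-9 / 1.274e-6 = 0.0066.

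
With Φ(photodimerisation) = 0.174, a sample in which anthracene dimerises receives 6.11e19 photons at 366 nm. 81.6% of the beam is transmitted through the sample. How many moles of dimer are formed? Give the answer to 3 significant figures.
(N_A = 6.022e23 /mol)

Moles of photons: 6.11e19 / 6.022e23 = 1.015e-4 mol.
Fraction absorbed: 1 − 81.6/100 = 0.1840.
Photons absorbed: 0.1840 × 1.015e-4 = 1.868e-5 mol.
Product: Φ × n_abs = 0.174 × 1.868e-5 = 3.250e-6 mol.

3.25e-6 mol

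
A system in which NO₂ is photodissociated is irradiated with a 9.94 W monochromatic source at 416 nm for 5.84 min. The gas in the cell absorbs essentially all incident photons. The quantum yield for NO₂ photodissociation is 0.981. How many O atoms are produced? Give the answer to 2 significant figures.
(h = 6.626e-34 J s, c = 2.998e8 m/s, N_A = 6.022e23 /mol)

Photon energy at 416 nm: hc/λ = (6.626e-34)(2.998e8)/(416e-9) = 4.775e-19 J.
Energy delivered: (9.94 W)(350.4 s) = 3483 J.
Photons incident: 3483 / 4.775e-19 = 7.294e21, i.e. 7.294e21/6.022e23 = 0.01211 mol.
Product: Φ × n_abs = 0.981 × 0.01211 = 0.01188 mol.
As a count: 0.01188 × 6.022e23 = 7.2e21.

7.2e21 atoms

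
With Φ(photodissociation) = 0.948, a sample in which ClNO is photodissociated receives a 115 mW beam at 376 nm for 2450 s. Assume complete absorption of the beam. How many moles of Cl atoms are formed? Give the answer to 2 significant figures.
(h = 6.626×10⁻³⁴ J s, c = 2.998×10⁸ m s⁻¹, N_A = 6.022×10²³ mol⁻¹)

8.4×10⁻⁴ mol

Photon energy at 376 nm: hc/λ = (6.626×10⁻³⁴)(2.998×10⁸)/(376×10⁻⁹) = 5.283×10⁻¹⁹ J.
Energy delivered: (115 mW)(2450 s) = 281.8 J.
Photons incident: 281.8 / 5.283×10⁻¹⁹ = 5.334×10²⁰, i.e. 5.334×10²⁰/6.022×10²³ = 8.858×10⁻⁴ mol.
Product: Φ × n_abs = 0.948 × 8.858×10⁻⁴ = 8.397×10⁻⁴ mol.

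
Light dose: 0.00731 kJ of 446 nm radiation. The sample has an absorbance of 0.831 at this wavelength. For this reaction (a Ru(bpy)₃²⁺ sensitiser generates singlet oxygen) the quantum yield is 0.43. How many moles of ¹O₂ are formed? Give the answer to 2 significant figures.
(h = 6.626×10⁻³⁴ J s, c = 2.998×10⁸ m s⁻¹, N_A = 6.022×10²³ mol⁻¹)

Photon energy at 446 nm: hc/λ = (6.626×10⁻³⁴)(2.998×10⁸)/(446×10⁻⁹) = 4.454×10⁻¹⁹ J.
Incident energy: 0.00731 kJ = 7.31 J.
Photons incident: 7.31 / 4.454×10⁻¹⁹ = 1.641×10¹⁹, i.e. 1.641×10¹⁹/6.022×10²³ = 2.725×10⁻⁵ mol.
Fraction absorbed: 1 − 10^(−0.831) = 0.8524.
Photons absorbed: 0.8524 × 2.725×10⁻⁵ = 2.323×10⁻⁵ mol.
Product: Φ × n_abs = 0.43 × 2.323×10⁻⁵ = 9.989×10⁻⁶ mol.

1.0×10⁻⁵ mol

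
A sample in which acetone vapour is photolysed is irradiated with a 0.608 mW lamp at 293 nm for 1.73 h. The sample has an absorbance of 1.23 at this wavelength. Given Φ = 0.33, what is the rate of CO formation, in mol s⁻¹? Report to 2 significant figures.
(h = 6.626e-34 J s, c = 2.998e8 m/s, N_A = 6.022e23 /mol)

4.6e-10 mol s⁻¹

Photon energy at 293 nm: hc/λ = (6.626e-34)(2.998e8)/(293e-9) = 6.780e-19 J.
Energy delivered: (0.608 mW)(6228 s) = 3.787 J.
Photons incident: 3.787 / 6.780e-19 = 5.586e18, i.e. 5.586e18/6.022e23 = 9.276e-6 mol.
Fraction absorbed: 1 − 10^(−1.23) = 0.9411.
Photons absorbed: 0.9411 × 9.276e-6 = 8.730e-6 mol.
Product formed: 0.33 × 8.730e-6 = 2.881e-6 mol.
Rate: 2.881e-6 / 6228 s = 4.6e-10 mol s⁻¹.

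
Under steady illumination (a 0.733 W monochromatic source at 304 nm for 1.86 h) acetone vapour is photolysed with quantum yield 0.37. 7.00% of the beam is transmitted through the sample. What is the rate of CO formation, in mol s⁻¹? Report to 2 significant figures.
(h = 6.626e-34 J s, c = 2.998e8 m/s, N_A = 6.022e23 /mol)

Photon energy at 304 nm: hc/λ = (6.626e-34)(2.998e8)/(304e-9) = 6.534e-19 J.
Energy delivered: (0.733 W)(6696 s) = 4908 J.
Photons incident: 4908 / 6.534e-19 = 7.511e21, i.e. 7.511e21/6.022e23 = 0.01247 mol.
Fraction absorbed: 1 − 7.00/100 = 0.9300.
Photons absorbed: 0.9300 × 0.01247 = 0.01160 mol.
Product formed: 0.37 × 0.01160 = 0.004292 mol.
Rate: 0.004292 / 6696 s = 6.4e-7 mol s⁻¹.

6.4e-7 mol s⁻¹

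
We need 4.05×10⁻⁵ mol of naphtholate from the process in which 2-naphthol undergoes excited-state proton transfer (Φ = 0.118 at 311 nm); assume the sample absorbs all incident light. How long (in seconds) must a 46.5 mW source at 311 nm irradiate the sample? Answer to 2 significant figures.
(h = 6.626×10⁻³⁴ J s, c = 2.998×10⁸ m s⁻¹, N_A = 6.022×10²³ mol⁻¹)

t ≈ 2800 s

Photons that must be absorbed: 4.05×10⁻⁵ / 0.118 = 3.432×10⁻⁴ mol.
Photon energy: hc/λ = 6.387×10⁻¹⁹ J; per mole, 3.846×10⁵ J mol⁻¹.
Energy required: 3.432×10⁻⁴ × 3.846×10⁵ = 132.0 J.
Time: 132.0 J / 0.0465 W = 2800 s.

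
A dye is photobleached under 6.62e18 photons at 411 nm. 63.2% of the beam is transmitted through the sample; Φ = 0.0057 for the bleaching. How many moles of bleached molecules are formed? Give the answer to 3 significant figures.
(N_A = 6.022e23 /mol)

Moles of photons: 6.62e18 / 6.022e23 = 1.099e-5 mol.
Fraction absorbed: 1 − 63.2/100 = 0.3680.
Photons absorbed: 0.3680 × 1.099e-5 = 4.044e-6 mol.
Product: Φ × n_abs = 0.0057 × 4.044e-6 = 2.305e-8 mol.

2.31e-8 mol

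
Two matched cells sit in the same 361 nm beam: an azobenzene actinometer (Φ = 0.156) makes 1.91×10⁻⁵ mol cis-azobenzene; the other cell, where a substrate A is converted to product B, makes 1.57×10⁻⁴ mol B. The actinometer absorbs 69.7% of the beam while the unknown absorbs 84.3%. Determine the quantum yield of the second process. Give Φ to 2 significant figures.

Φ = 1.1

Photons absorbed by the actinometer: 1.91×10⁻⁵ / 0.156 = 1.224×10⁻⁴ mol.
Incident flux: 1.224×10⁻⁴ / 0.697 = 1.756×10⁻⁴ einstein.
Absorbed by unknown: 0.843 × 1.756×10⁻⁴ = 1.480×10⁻⁴ mol.
Φ(unknown) = 1.57×10⁻⁴ / 1.480×10⁻⁴ = 1.1.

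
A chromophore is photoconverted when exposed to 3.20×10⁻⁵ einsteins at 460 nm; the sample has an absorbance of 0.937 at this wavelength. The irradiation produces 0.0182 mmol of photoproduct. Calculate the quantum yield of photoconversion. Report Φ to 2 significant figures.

Product: 0.0182 mmol = 1.82×10⁻⁵ mol.
Fraction absorbed: 1 − 10^(−0.937) = 0.8844.
Photons absorbed: 0.8844 × 3.20×10⁻⁵ = 2.830×10⁻⁵ mol.
Φ = 1.82×10⁻⁵ mol / 2.830×10⁻⁵ mol photons = 0.64.

Φ = 0.64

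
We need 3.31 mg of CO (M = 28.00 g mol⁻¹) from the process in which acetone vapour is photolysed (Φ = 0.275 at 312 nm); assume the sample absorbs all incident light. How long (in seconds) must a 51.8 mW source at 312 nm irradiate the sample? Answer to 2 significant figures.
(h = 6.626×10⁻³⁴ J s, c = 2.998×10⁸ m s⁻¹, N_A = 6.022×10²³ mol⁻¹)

t ≈ 3200 s

Product: 3.31 mg / 28.00 g mol⁻¹ = 1.182×10⁻⁴ mol.
Photons that must be absorbed: 1.182×10⁻⁴ / 0.275 = 4.298×10⁻⁴ mol.
Photon energy: hc/λ = 6.367×10⁻¹⁹ J; per mole, 3.834×10⁵ J mol⁻¹.
Energy required: 4.298×10⁻⁴ × 3.834×10⁵ = 164.8 J.
Time: 164.8 J / 0.0518 W = 3200 s.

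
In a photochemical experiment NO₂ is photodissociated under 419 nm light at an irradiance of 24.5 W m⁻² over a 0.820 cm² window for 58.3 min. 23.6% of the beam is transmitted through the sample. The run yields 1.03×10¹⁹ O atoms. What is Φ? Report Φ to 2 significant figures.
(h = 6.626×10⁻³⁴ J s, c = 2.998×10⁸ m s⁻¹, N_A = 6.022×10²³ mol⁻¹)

Product: 1.03×10¹⁹ / 6.022×10²³ = 1.710×10⁻⁵ mol.
Photon energy at 419 nm: hc/λ = (6.626×10⁻³⁴)(2.998×10⁸)/(419×10⁻⁹) = 4.741×10⁻¹⁹ J.
Energy delivered: (24.5 W m⁻²)(0.820×10⁻⁴ m²)(3498 s) = 7.027 J.
Photons incident: 7.027 / 4.741×10⁻¹⁹ = 1.482×10¹⁹, i.e. 1.482×10¹⁹/6.022×10²³ = 2.461×10⁻⁵ mol.
Fraction absorbed: 1 − 23.6/100 = 0.7640.
Photons absorbed: 0.7640 × 2.461×10⁻⁵ = 1.880×10⁻⁵ mol.
Φ = 1.710×10⁻⁵ mol / 1.880×10⁻⁵ mol photons = 0.91.

Φ = 0.91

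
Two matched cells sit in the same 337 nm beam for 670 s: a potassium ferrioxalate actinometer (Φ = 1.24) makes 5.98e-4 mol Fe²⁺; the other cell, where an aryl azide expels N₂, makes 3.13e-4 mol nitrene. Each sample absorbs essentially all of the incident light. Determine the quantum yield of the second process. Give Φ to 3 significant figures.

Photons absorbed by the actinometer: 5.98e-4 / 1.24 = 4.823e-4 mol.
Φ(unknown) = 3.13e-4 / 4.823e-4 = 0.649.

Φ = 0.649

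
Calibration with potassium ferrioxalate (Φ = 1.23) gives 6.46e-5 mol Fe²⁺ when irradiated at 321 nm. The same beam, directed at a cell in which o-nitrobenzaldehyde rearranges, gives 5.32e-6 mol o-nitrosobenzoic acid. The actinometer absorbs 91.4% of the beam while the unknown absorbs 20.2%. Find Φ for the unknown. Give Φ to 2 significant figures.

Φ = 0.46

Photons absorbed by the actinometer: 6.46e-5 / 1.23 = 5.252e-5 mol.
Incident flux: 5.252e-5 / 0.914 = 5.746e-5 einstein.
Absorbed by unknown: 0.202 × 5.746e-5 = 1.161e-5 mol.
Φ(unknown) = 5.32e-6 / 1.161e-5 = 0.46.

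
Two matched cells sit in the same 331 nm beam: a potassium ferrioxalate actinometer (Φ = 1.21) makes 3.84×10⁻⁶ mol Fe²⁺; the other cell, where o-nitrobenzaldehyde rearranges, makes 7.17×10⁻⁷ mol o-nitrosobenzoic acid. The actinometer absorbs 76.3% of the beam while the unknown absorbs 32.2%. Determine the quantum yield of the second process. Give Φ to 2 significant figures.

Photons absorbed by the actinometer: 3.84×10⁻⁶ / 1.21 = 3.174×10⁻⁶ mol.
Incident flux: 3.174×10⁻⁶ / 0.763 = 4.160×10⁻⁶ einstein.
Absorbed by unknown: 0.322 × 4.160×10⁻⁶ = 1.340×10⁻⁶ mol.
Φ(unknown) = 7.17×10⁻⁷ / 1.340×10⁻⁶ = 0.54.

Φ = 0.54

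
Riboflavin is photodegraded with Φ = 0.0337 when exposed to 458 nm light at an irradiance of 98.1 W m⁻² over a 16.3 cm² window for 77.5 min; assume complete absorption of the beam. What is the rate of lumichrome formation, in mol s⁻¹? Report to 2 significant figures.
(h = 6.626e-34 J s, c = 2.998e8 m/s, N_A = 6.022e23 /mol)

Photon energy at 458 nm: hc/λ = (6.626e-34)(2.998e8)/(458e-9) = 4.337e-19 J.
Energy delivered: (98.1 W m⁻²)(16.3e-4 m²)(4650 s) = 743.5 J.
Photons incident: 743.5 / 4.337e-19 = 1.714e21, i.e. 1.714e21/6.022e23 = 0.002846 mol.
Product formed: 0.0337 × 0.002846 = 9.591e-5 mol.
Rate: 9.591e-5 / 4650 s = 2.1e-8 mol s⁻¹.

2.1e-8 mol s⁻¹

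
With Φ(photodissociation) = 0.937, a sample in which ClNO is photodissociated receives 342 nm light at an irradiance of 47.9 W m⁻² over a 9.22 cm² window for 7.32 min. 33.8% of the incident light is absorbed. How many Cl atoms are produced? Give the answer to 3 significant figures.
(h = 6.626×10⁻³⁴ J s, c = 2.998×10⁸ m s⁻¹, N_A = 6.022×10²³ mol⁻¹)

Photon energy at 342 nm: hc/λ = (6.626×10⁻³⁴)(2.998×10⁸)/(342×10⁻⁹) = 5.808×10⁻¹⁹ J.
Energy delivered: (47.9 W m⁻²)(9.22×10⁻⁴ m²)(439.2 s) = 19.40 J.
Photons incident: 19.40 / 5.808×10⁻¹⁹ = 3.340×10¹⁹, i.e. 3.340×10¹⁹/6.022×10²³ = 5.546×10⁻⁵ mol.
Photons absorbed: 0.338 × 5.546×10⁻⁵ = 1.875×10⁻⁵ mol.
Product: Φ × n_abs = 0.937 × 1.875×10⁻⁵ = 1.757×10⁻⁵ mol.
As a count: 1.757×10⁻⁵ × 6.022×10²³ = 1.06×10¹⁹.

1.06×10¹⁹ atoms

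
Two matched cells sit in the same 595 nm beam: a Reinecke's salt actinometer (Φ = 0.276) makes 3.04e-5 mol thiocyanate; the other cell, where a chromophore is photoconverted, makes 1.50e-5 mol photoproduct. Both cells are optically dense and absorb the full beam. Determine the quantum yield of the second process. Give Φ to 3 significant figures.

Φ = 0.136

Photons absorbed by the actinometer: 3.04e-5 / 0.276 = 1.101e-4 mol.
Φ(unknown) = 1.50e-5 / 1.101e-4 = 0.136.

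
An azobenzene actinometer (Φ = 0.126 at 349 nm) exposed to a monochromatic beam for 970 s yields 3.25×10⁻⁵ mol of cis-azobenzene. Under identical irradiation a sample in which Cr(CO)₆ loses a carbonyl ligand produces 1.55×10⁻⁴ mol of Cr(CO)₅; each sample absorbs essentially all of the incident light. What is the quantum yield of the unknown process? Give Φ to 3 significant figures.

Photons absorbed by the actinometer: 3.25×10⁻⁵ / 0.126 = 2.579×10⁻⁴ mol.
Φ(unknown) = 1.55×10⁻⁴ / 2.579×10⁻⁴ = 0.601.

Φ = 0.601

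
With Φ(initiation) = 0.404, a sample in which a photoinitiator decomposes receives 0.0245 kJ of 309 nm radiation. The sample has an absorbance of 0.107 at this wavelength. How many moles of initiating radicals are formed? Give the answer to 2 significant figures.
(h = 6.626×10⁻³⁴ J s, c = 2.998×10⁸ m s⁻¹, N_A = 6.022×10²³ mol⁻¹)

5.6×10⁻⁶ mol

Photon energy at 309 nm: hc/λ = (6.626×10⁻³⁴)(2.998×10⁸)/(309×10⁻⁹) = 6.429×10⁻¹⁹ J.
Incident energy: 0.0245 kJ = 24.5 J.
Photons incident: 24.5 / 6.429×10⁻¹⁹ = 3.811×10¹⁹, i.e. 3.811×10¹⁹/6.022×10²³ = 6.328×10⁻⁵ mol.
Fraction absorbed: 1 − 10^(−0.107) = 0.2184.
Photons absorbed: 0.2184 × 6.328×10⁻⁵ = 1.382×10⁻⁵ mol.
Product: Φ × n_abs = 0.404 × 1.382×10⁻⁵ = 5.583×10⁻⁶ mol.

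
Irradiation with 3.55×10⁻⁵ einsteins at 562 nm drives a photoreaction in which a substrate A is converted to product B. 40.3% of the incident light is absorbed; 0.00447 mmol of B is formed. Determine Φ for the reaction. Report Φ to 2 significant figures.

Product: 0.00447 mmol = 4.47×10⁻⁶ mol.
Photons absorbed: 0.403 × 3.55×10⁻⁵ = 1.431×10⁻⁵ mol.
Φ = 4.47×10⁻⁶ mol / 1.431×10⁻⁵ mol photons = 0.31.

Φ = 0.31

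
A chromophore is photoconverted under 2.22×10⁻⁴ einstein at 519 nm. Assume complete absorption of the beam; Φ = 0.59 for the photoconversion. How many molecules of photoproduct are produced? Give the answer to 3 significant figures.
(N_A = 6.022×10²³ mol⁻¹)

Product: Φ × n_abs = 0.59 × 2.22×10⁻⁴ = 1.310×10⁻⁴ mol.
As a count: 1.310×10⁻⁴ × 6.022×10²³ = 7.89×10¹⁹.

7.89×10¹⁹ molecules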